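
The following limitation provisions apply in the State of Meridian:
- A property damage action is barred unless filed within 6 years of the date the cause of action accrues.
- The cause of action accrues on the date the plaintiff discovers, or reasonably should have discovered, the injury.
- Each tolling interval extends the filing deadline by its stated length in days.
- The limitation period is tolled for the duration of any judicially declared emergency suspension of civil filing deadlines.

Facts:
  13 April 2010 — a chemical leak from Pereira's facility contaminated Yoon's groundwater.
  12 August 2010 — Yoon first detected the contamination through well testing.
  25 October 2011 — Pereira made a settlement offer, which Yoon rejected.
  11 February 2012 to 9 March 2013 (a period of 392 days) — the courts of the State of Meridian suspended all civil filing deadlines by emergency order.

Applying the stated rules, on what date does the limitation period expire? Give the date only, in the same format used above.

Accrual is tied to discovery, so the period began on 12 August 2010 rather than on 13 April 2010 when the act occurred.
6 years from 12 August 2010 is 12 August 2016.
Because the emergency suspension of filing deadlines ran from 11 February 2012 to 9 March 2013, the deadline is extended by 392 days to 8 September 2017.
None of the other events listed affects the running of the period under the stated rules.

8 September 2017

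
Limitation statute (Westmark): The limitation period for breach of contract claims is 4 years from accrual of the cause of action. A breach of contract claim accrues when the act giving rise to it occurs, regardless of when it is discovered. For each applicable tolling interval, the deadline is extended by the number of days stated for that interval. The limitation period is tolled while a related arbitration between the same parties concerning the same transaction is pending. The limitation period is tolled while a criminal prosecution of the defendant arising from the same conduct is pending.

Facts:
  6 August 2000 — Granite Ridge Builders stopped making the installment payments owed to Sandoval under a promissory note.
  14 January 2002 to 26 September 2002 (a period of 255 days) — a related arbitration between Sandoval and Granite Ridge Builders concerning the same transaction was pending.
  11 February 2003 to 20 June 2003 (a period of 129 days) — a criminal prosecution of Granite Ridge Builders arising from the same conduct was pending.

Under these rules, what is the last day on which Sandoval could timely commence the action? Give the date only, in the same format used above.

25 August 2005

The claim accrued on 6 August 2000, when the wrongful act occurred.
4 years from 6 August 2000 is 6 August 2004.
The pending related arbitration from 14 January 2002 to 26 September 2002 tolled the period for 255 days, extending the deadline to 18 April 2005.
The period was tolled for 129 days by the pending criminal prosecution (11 February 2003 to 20 June 2003), pushing the deadline to 25 August 2005.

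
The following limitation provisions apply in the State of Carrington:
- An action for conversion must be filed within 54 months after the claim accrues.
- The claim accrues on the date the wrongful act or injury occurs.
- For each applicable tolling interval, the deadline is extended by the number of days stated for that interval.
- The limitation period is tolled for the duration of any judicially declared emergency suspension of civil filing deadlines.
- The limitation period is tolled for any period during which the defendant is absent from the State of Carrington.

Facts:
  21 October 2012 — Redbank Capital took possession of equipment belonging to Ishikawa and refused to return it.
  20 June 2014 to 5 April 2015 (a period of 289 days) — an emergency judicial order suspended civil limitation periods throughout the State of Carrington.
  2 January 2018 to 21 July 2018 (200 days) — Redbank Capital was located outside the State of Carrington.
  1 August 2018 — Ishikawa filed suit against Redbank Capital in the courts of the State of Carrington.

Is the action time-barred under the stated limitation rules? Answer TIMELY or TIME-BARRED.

The claim accrued on 21 October 2012, when the wrongful act occurred.
54 months from 21 October 2012 is 21 April 2017.
The emergency suspension of filing deadlines from 20 June 2014 to 5 April 2015 tolled the period for 289 days, extending the deadline to 4 February 2018.
Because the defendant's absence from the jurisdiction ran from 2 January 2018 to 21 July 2018, the deadline is extended by 200 days to 23 August 2018.
The 1 August 2018 filing precedes the 23 August 2018 deadline; the claim is timely.

TIMELY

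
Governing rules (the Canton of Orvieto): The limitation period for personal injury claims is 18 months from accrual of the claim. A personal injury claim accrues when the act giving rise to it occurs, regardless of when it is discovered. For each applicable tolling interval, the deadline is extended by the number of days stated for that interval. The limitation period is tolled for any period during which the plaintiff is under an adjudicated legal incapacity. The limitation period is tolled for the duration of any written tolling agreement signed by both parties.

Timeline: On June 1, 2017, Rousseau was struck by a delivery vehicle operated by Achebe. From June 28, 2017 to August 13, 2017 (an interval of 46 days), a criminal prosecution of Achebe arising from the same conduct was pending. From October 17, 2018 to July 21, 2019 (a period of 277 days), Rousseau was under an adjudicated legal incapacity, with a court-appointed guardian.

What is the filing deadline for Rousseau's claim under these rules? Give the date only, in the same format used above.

The claim accrued on June 1, 2017, the date of the act.
18 months from June 1, 2017 is December 1, 2018.
The period was tolled for 277 days by the plaintiff's legal incapacity (October 17, 2018 to July 21, 2019), pushing the deadline to September 4, 2019.
The pending criminal prosecution from June 28, 2017 to August 13, 2017 does not toll the period, because no stated rule makes a criminal prosecution a tolling event.

September 4, 2019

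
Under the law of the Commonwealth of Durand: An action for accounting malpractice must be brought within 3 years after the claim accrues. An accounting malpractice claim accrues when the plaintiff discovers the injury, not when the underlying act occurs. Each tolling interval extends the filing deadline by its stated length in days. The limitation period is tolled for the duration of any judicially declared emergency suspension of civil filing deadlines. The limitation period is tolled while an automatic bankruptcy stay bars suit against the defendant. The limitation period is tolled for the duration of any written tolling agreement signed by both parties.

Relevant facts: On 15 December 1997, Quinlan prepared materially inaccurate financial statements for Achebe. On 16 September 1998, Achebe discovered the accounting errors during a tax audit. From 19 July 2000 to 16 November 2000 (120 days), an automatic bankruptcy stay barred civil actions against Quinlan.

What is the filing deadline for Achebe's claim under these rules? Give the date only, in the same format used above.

The claim did not accrue until Achebe discovered the injury on 16 September 1998; the 15 December 1997 act date does not start the clock under the stated rule.
The untolled deadline — 3 years after 16 September 1998 — is 16 September 2001.
The automatic bankruptcy stay from 19 July 2000 to 16 November 2000 tolled the period for 120 days, extending the deadline to 14 January 2002.

14 January 2002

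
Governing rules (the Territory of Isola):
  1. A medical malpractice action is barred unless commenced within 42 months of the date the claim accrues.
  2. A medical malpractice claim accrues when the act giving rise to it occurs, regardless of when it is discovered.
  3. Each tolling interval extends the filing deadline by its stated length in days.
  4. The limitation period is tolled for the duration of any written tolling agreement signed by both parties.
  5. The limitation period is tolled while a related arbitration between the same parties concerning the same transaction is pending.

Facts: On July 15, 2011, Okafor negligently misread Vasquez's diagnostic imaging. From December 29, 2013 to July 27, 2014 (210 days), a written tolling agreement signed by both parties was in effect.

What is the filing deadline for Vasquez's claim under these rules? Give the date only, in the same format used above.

August 13, 2015

The claim accrued on July 15, 2011, when the wrongful act occurred.
42 months from July 15, 2011 is January 15, 2015.
Because the written tolling agreement ran from December 29, 2013 to July 27, 2014, the deadline is extended by 210 days to August 13, 2015.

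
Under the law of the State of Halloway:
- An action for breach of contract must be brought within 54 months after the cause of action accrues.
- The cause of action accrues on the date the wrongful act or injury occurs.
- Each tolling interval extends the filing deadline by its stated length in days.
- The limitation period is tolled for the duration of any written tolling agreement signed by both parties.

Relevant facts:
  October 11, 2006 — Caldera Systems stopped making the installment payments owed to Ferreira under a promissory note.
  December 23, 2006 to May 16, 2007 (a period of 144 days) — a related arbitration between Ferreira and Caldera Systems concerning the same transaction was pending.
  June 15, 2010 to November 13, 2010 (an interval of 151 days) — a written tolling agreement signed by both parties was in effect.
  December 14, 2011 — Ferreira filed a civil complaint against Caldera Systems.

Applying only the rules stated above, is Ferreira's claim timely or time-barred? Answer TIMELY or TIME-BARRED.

The limitation period began to run on October 11, 2006.
54 months from October 11, 2006 is April 11, 2011.
The written tolling agreement from June 15, 2010 to November 13, 2010 tolled the period for 151 days, extending the deadline to September 9, 2011.
The pending related arbitration from December 23, 2006 to May 16, 2007 does not toll the period, because no stated rule makes a pending arbitration a tolling event.
Filing on December 14, 2011 missed the September 9, 2011 deadline — the action is time-barred.

TIME-BARRED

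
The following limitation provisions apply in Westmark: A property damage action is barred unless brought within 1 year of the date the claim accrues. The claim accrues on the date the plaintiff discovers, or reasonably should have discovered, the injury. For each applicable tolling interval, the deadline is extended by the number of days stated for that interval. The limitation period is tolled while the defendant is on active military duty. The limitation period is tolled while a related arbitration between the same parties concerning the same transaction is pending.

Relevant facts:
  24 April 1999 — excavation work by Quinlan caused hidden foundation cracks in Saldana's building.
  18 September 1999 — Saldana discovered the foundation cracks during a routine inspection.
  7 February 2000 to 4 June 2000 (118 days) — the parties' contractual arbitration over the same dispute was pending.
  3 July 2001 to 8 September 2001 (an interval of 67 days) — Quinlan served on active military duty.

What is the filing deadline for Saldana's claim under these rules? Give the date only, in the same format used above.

14 January 2001

Under the discovery rule, the claim accrued on 18 September 1999, when Saldana discovered the injury — not on the 24 April 1999 date of the underlying act.
1 year from 18 September 1999 is 18 September 2000.
The period was tolled for 118 days by the pending related arbitration (7 February 2000 to 4 June 2000), pushing the deadline to 14 January 2001.
The defendant's active military service from 3 July 2001 to 8 September 2001 began after the period had already run on 14 January 2001, so it has no tolling effect.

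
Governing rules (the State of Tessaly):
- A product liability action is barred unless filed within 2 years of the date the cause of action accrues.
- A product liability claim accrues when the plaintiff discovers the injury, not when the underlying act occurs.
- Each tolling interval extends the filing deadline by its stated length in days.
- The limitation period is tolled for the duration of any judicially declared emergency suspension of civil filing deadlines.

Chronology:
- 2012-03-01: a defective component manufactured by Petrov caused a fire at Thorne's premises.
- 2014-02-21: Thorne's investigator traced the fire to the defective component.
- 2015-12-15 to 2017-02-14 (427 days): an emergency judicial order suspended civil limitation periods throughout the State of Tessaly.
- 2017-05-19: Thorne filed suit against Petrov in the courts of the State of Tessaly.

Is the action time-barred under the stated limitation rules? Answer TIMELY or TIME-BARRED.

TIME-BARRED

The claim did not accrue until Thorne discovered the injury on 2014-02-21; the 2012-03-01 act date does not start the clock under the stated rule.
The untolled deadline — 2 years after 2014-02-21 — is 2016-02-21.
The emergency suspension of filing deadlines from 2015-12-15 to 2017-02-14 tolled the period for 427 days, extending the deadline to 2017-04-23.
The 2017-05-19 filing falls after the 2017-04-23 deadline; the claim is time-barred.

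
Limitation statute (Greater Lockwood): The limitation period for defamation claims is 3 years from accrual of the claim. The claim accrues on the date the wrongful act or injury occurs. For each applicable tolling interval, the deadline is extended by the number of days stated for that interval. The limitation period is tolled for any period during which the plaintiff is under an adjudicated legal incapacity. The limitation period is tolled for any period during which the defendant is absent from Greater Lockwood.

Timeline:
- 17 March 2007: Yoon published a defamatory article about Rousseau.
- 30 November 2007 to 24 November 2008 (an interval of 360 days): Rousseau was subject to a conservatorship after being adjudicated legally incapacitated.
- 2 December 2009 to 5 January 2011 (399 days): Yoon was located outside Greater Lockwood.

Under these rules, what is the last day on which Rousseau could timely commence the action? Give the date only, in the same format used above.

The limitation period began to run on 17 March 2007.
Adding the 3 years base period to 17 March 2007 gives a deadline of 17 March 2010, before any tolling.
The plaintiff's legal incapacity from 30 November 2007 to 24 November 2008 tolled the period for 360 days, extending the deadline to 12 March 2011.
The period was tolled for 399 days by the defendant's absence from the jurisdiction (2 December 2009 to 5 January 2011), pushing the deadline to 14 April 2012.

14 April 2012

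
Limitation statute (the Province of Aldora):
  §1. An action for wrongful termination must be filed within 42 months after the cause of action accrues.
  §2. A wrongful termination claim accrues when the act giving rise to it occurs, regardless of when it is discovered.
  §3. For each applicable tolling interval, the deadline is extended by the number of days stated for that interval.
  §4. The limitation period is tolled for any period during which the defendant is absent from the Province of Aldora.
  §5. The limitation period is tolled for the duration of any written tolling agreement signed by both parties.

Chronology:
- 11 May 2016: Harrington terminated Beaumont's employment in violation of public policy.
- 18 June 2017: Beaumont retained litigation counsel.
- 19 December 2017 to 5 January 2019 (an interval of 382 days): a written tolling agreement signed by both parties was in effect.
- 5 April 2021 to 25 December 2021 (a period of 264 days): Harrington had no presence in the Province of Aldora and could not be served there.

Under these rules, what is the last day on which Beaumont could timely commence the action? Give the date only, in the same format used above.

27 November 2020

The limitation period began to run on 11 May 2016.
The untolled deadline — 42 months after 11 May 2016 — is 11 November 2019.
The written tolling agreement from 19 December 2017 to 5 January 2019 tolled the period for 382 days, extending the deadline to 27 November 2020.
By the time the defendant's absence from the jurisdiction began on 5 April 2021, the limitation period had already expired on 27 November 2020; that interval cannot revive it.
Nothing else in the chronology tolls or restarts the period.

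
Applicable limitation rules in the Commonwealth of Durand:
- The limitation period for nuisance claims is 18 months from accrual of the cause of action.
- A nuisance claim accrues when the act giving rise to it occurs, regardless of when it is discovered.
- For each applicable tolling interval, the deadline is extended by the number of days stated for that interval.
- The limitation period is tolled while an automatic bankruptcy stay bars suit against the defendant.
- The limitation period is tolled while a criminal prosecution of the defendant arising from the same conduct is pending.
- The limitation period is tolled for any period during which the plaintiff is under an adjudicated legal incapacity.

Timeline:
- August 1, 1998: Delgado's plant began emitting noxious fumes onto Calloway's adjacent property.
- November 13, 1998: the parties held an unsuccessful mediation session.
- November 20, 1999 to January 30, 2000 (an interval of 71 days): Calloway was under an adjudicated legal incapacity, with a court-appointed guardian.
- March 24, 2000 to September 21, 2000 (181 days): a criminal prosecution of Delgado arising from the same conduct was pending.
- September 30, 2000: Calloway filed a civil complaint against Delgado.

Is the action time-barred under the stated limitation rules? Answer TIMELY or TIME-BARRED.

TIMELY

The claim accrued on August 1, 1998, when the wrongful act occurred.
The untolled deadline — 18 months after August 1, 1998 — is February 1, 2000.
The period was tolled for 71 days by the plaintiff's legal incapacity (November 20, 1999 to January 30, 2000), pushing the deadline to April 12, 2000.
The pending criminal prosecution from March 24, 2000 to September 21, 2000 tolled the period for 181 days, extending the deadline to October 10, 2000.
The other events in the timeline have no effect on the limitation period under the stated rules.
Filing on September 30, 2000 beat the October 10, 2000 deadline — the action is timely.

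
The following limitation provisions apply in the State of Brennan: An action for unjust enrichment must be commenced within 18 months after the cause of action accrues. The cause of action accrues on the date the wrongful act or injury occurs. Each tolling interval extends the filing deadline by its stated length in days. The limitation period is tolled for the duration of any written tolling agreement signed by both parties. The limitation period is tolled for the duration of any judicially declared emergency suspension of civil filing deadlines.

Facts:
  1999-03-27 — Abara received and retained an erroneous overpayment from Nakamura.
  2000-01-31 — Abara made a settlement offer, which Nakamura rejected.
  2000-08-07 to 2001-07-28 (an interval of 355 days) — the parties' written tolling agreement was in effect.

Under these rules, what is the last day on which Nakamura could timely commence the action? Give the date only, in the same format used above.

The limitation period began to run on 1999-03-27.
Adding the 18 months base period to 1999-03-27 gives a deadline of 2000-09-27, before any tolling.
Because the written tolling agreement ran from 2000-08-07 to 2001-07-28, the deadline is extended by 355 days to 2001-09-17.
None of the other events listed affects the running of the period under the stated rules.

2001-09-17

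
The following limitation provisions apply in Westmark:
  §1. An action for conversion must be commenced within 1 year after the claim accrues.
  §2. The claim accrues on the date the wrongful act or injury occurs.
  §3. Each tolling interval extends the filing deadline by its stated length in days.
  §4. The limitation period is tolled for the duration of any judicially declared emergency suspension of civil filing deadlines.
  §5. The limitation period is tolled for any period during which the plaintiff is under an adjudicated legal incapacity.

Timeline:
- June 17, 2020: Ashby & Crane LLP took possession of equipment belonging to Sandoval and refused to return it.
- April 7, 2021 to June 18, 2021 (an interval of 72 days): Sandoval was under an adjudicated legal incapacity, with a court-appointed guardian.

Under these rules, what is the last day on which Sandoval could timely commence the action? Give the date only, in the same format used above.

August 28, 2021

The claim accrued on June 17, 2020, the date of the act.
1 year from June 17, 2020 is June 17, 2021.
The plaintiff's legal incapacity from April 7, 2021 to June 18, 2021 tolled the period for 72 days, extending the deadline to August 28, 2021.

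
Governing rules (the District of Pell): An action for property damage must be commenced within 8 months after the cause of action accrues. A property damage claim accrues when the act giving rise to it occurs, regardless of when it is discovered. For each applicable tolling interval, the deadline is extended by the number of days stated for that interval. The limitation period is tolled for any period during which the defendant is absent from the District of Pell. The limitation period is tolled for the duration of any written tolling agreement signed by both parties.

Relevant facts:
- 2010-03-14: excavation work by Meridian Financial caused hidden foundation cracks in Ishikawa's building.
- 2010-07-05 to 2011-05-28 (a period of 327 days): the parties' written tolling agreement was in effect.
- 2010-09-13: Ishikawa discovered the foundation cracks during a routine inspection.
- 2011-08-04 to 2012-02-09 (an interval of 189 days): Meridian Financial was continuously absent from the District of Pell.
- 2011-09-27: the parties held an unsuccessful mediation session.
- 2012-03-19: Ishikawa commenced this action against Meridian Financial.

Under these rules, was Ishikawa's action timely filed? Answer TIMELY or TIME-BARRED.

Because the rule ties accrual to occurrence, the claim accrued on 2010-03-14, not on the 2010-09-13 discovery date.
Adding the 8 months base period to 2010-03-14 gives a deadline of 2010-11-14, before any tolling.
Because the written tolling agreement ran from 2010-07-05 to 2011-05-28, the deadline is extended by 327 days to 2011-10-07.
The defendant's absence from the jurisdiction from 2011-08-04 to 2012-02-09 tolled the period for 189 days, extending the deadline to 2012-04-13.
Nothing else in the chronology tolls or restarts the period.
Ishikawa filed on 2012-03-19, before the 2012-04-13 deadline, so the action is timely.

TIMELY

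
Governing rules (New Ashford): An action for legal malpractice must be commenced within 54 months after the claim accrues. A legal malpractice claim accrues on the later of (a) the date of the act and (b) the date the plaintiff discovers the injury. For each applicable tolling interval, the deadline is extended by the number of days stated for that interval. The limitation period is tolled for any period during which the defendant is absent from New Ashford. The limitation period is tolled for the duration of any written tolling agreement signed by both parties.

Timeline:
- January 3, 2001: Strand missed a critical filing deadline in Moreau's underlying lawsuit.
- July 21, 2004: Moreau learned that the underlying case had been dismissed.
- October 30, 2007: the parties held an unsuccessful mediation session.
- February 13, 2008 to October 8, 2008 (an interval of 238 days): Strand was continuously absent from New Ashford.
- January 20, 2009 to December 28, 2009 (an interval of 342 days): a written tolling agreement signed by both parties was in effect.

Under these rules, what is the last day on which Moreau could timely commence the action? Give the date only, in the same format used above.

Taking the later of the act (January 3, 2001) and discovery (July 21, 2004), the claim accrued on July 21, 2004.
54 months from July 21, 2004 is January 21, 2009.
The defendant's absence from the jurisdiction from February 13, 2008 to October 8, 2008 tolled the period for 238 days, extending the deadline to September 16, 2009.
The period was tolled for 342 days by the written tolling agreement (January 20, 2009 to December 28, 2009), pushing the deadline to August 24, 2010.
The other events in the timeline have no effect on the limitation period under the stated rules.

August 24, 2010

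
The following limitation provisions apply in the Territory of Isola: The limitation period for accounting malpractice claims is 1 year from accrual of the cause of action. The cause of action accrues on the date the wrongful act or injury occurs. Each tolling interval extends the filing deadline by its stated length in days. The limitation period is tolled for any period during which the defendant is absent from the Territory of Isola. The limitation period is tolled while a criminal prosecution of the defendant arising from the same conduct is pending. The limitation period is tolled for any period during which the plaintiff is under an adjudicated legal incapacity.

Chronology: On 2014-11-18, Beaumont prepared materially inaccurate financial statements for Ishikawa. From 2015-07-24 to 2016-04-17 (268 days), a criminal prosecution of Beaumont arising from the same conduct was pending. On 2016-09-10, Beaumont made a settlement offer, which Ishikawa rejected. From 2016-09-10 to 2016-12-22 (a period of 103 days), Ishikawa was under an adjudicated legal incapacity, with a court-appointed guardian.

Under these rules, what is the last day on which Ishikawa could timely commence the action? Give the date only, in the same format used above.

The cause of action accrued on 2014-11-18, the date of the act.
The untolled deadline — 1 year after 2014-11-18 — is 2015-11-18.
The period was tolled for 268 days by the pending criminal prosecution (2015-07-24 to 2016-04-17), pushing the deadline to 2016-08-12.
By the time the plaintiff's legal incapacity began on 2016-09-10, the limitation period had already expired on 2016-08-12; that interval cannot revive it.
None of the other events listed affects the running of the period under the stated rules.

2016-08-12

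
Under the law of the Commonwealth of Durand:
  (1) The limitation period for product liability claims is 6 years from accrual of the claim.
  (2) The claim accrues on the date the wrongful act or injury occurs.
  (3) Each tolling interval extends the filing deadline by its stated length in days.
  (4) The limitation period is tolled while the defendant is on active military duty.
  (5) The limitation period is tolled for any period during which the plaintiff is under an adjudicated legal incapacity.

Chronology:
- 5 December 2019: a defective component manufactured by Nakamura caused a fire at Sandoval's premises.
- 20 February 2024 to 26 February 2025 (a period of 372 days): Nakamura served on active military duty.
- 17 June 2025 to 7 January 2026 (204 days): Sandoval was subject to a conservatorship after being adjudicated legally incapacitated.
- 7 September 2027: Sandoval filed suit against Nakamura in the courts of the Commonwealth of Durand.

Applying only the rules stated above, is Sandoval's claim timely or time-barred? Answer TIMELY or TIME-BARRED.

The limitation period began to run on 5 December 2019.
6 years from 5 December 2019 is 5 December 2025.
The defendant's active military service from 20 February 2024 to 26 February 2025 tolled the period for 372 days, extending the deadline to 12 December 2026.
The plaintiff's legal incapacity from 17 June 2025 to 7 January 2026 tolled the period for 204 days, extending the deadline to 4 July 2027.
Sandoval filed on 7 September 2027, after the 4 July 2027 deadline, so the action is time-barred.

TIME-BARRED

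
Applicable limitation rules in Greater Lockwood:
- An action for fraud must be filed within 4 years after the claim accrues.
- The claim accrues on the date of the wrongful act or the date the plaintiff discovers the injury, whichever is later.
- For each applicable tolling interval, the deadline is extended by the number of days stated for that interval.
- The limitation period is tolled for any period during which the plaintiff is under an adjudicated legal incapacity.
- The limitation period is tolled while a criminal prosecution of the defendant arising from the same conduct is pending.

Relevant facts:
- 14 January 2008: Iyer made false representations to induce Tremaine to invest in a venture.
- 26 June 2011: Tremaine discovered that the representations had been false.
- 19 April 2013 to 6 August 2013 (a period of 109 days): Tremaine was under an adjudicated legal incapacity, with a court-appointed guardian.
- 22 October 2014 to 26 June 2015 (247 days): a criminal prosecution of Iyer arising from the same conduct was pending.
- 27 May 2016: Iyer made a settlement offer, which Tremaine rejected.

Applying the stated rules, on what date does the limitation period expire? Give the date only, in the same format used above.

The claim accrued on 26 June 2011 — the later of the 14 January 2008 act and the 26 June 2011 discovery.
4 years from 26 June 2011 is 26 June 2015.
Because the plaintiff's legal incapacity ran from 19 April 2013 to 6 August 2013, the deadline is extended by 109 days to 13 October 2015.
Because the pending criminal prosecution ran from 22 October 2014 to 26 June 2015, the deadline is extended by 247 days to 16 June 2016.
The other events in the timeline have no effect on the limitation period under the stated rules.

16 June 2016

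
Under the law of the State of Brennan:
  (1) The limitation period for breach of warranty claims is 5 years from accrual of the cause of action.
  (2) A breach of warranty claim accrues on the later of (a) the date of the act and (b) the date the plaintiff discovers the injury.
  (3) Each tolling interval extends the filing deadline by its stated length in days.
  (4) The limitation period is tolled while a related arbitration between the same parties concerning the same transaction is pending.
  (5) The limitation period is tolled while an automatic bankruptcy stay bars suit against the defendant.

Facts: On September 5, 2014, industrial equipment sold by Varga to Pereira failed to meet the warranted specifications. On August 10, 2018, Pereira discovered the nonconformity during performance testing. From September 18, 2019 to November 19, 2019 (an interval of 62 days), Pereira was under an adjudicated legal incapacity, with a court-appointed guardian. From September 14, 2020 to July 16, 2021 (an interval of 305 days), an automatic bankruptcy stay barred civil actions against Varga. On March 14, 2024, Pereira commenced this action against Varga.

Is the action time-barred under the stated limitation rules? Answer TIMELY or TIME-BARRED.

Taking the later of the act (September 5, 2014) and discovery (August 10, 2018), the claim accrued on August 10, 2018.
The untolled deadline — 5 years after August 10, 2018 — is August 10, 2023.
The automatic bankruptcy stay from September 14, 2020 to July 16, 2021 tolled the period for 305 days, extending the deadline to June 10, 2024.
The plaintiff's legal incapacity from September 18, 2019 to November 19, 2019 does not toll the period, because no stated rule makes the plaintiff's incapacity a tolling event.
Pereira filed on March 14, 2024, before the June 10, 2024 deadline, so the action is timely.

TIMELY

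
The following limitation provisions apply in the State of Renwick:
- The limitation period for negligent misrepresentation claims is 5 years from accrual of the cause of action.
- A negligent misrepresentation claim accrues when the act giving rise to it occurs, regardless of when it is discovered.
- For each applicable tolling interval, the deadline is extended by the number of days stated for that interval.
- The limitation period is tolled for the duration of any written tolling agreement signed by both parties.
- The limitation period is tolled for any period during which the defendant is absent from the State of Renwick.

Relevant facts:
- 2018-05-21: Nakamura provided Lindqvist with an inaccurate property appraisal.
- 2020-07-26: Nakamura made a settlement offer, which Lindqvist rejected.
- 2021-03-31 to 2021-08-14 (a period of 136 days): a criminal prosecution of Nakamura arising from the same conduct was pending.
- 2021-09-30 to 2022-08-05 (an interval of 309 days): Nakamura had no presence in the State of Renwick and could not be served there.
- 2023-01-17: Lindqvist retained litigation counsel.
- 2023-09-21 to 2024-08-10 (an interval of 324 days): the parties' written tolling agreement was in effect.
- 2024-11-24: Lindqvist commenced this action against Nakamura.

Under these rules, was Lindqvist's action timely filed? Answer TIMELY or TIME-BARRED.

The claim accrued on 2018-05-21, when the wrongful act occurred.
The untolled deadline — 5 years after 2018-05-21 — is 2023-05-21.
Because the defendant's absence from the jurisdiction ran from 2021-09-30 to 2022-08-05, the deadline is extended by 309 days to 2024-03-25.
Because the written tolling agreement ran from 2023-09-21 to 2024-08-10, the deadline is extended by 324 days to 2025-02-12.
No stated provision tolls the period for a criminal prosecution, so the interval from 2021-03-31 to 2021-08-14 has no effect on the deadline.
Nothing else in the chronology tolls or restarts the period.
The 2024-11-24 filing precedes the 2025-02-12 deadline; the claim is timely.

TIMELY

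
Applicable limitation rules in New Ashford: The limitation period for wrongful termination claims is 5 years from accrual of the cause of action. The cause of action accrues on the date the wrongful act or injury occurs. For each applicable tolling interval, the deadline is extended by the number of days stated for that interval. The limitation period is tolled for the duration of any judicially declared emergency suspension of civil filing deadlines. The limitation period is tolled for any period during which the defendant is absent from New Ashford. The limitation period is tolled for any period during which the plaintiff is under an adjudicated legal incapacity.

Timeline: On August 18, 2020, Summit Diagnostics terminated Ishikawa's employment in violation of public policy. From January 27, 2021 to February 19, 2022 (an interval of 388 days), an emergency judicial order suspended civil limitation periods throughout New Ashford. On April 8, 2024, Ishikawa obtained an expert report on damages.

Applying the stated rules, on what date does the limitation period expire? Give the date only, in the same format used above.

The cause of action accrued on August 18, 2020, the date of the act.
Adding the 5 years base period to August 18, 2020 gives a deadline of August 18, 2025, before any tolling.
The period was tolled for 388 days by the emergency suspension of filing deadlines (January 27, 2021 to February 19, 2022), pushing the deadline to September 10, 2026.
Nothing else in the chronology tolls or restarts the period.

September 10, 2026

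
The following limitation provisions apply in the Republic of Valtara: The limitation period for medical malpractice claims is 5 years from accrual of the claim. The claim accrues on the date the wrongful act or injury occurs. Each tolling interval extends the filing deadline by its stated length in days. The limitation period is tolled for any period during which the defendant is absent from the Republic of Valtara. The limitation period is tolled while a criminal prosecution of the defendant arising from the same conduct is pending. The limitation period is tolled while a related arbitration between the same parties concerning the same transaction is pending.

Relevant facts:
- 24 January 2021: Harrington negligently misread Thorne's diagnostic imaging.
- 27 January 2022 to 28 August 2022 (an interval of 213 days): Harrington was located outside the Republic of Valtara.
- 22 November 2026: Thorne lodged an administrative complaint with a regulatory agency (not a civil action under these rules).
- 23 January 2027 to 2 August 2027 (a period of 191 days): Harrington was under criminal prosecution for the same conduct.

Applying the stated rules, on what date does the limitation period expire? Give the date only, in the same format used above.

The limitation period began to run on 24 January 2021.
5 years from 24 January 2021 is 24 January 2026.
Because the defendant's absence from the jurisdiction ran from 27 January 2022 to 28 August 2022, the deadline is extended by 213 days to 25 August 2026.
By the time the pending criminal prosecution began on 23 January 2027, the limitation period had already expired on 25 August 2026; that interval cannot revive it.
None of the other events listed affects the running of the period under the stated rules.

25 August 2026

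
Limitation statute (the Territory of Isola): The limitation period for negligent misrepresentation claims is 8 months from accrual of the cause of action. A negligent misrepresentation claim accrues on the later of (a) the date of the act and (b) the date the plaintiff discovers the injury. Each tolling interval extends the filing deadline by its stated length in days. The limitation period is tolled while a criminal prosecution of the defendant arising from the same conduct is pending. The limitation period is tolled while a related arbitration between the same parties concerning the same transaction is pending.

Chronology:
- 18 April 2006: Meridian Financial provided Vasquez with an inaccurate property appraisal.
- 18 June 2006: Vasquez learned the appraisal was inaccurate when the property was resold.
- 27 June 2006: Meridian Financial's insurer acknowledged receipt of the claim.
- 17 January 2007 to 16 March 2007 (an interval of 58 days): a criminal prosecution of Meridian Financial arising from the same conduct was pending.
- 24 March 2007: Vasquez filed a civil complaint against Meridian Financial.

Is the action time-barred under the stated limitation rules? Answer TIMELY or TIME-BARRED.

Because discovery on 18 June 2006 post-dates the 18 April 2006 act, accrual under the later-of rule falls on 18 June 2006.
Adding the 8 months base period to 18 June 2006 gives a deadline of 18 February 2007, before any tolling.
The period was tolled for 58 days by the pending criminal prosecution (17 January 2007 to 16 March 2007), pushing the deadline to 17 April 2007.
The other events in the timeline have no effect on the limitation period under the stated rules.
The 24 March 2007 filing precedes the 17 April 2007 deadline; the claim is timely.

TIMELY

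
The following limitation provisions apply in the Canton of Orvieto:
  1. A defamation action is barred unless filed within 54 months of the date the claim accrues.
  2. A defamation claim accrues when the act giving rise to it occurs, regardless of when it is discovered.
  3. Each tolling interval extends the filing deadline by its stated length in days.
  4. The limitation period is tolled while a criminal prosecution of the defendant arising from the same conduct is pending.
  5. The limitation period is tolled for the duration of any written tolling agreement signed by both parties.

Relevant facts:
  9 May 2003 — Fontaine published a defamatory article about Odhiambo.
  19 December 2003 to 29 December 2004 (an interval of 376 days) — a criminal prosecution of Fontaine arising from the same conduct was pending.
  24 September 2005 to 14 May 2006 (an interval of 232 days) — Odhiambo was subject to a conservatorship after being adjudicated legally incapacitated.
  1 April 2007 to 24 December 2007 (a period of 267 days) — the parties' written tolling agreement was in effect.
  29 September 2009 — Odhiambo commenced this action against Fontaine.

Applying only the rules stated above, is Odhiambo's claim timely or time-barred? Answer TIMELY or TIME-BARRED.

TIME-BARRED

The claim accrued on 9 May 2003, when the wrongful act occurred.
Adding the 54 months base period to 9 May 2003 gives a deadline of 9 November 2007, before any tolling.
The period was tolled for 376 days by the pending criminal prosecution (19 December 2003 to 29 December 2004), pushing the deadline to 19 November 2008.
Because the written tolling agreement ran from 1 April 2007 to 24 December 2007, the deadline is extended by 267 days to 13 August 2009.
No stated provision tolls the period for the plaintiff's incapacity, so the interval from 24 September 2005 to 14 May 2006 has no effect on the deadline.
The 29 September 2009 filing falls after the 13 August 2009 deadline; the claim is time-barred.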